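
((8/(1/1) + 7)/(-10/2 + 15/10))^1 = -30/7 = -4.29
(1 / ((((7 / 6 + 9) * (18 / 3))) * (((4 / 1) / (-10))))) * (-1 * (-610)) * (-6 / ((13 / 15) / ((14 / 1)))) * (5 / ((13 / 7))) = 6523.67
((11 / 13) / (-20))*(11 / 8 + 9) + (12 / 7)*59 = 1466249 / 14560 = 100.70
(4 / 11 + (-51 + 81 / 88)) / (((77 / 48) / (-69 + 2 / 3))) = 256250 / 121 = 2117.77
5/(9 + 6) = 1/3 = 0.33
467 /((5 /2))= 934 /5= 186.80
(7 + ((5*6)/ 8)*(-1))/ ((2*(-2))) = -13/ 16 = -0.81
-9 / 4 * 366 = -1647 / 2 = -823.50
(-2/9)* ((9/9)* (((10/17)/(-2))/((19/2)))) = 20/2907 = 0.01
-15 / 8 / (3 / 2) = -5 / 4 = -1.25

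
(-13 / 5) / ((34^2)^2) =-13 / 6681680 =-0.00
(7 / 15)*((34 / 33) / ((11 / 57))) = 4522 / 1815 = 2.49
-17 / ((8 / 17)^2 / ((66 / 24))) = -54043 / 256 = -211.11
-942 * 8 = -7536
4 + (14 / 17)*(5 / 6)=239 / 51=4.69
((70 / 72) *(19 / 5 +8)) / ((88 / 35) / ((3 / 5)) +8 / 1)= 2891 / 3072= 0.94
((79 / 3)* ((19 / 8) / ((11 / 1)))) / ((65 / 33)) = 1501 / 520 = 2.89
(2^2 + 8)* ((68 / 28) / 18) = 34 / 21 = 1.62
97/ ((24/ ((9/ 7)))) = 291/ 56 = 5.20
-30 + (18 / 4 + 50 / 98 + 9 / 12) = -4751 / 196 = -24.24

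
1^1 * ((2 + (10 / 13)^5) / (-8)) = -421293 / 1485172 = -0.28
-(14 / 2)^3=-343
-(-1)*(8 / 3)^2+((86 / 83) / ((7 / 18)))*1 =51116 / 5229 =9.78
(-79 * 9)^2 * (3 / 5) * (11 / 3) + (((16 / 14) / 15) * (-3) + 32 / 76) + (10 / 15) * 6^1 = 739580011 / 665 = 1112150.39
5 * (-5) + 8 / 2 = -21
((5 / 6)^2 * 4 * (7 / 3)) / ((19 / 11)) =1925 / 513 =3.75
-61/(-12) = 61/12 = 5.08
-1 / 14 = -0.07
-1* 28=-28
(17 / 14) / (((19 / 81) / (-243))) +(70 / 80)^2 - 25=-10913835 / 8512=-1282.17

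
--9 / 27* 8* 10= 80 / 3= 26.67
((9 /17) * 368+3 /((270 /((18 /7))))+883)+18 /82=26299557 /24395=1078.07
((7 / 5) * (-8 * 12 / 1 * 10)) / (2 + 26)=-48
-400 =-400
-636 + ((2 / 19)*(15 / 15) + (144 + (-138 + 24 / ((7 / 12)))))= -78304 / 133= -588.75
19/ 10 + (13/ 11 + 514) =56879/ 110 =517.08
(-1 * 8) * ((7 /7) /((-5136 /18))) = 3 /107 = 0.03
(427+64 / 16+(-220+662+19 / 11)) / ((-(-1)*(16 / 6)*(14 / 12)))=281.16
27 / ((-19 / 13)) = -351 / 19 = -18.47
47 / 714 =0.07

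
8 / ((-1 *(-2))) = 4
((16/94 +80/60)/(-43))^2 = 0.00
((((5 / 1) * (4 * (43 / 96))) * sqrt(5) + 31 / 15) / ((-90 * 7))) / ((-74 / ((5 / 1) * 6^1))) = 31 / 23310 + 215 * sqrt(5) / 37296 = 0.01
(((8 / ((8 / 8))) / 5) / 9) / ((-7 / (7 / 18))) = -4 / 405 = -0.01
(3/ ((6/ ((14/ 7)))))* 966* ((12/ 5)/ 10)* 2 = 11592/ 25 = 463.68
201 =201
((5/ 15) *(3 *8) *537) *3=12888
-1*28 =-28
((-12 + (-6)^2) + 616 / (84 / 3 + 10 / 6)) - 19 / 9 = 34165 / 801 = 42.65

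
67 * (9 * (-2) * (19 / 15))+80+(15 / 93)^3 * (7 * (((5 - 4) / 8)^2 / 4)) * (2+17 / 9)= -1447.60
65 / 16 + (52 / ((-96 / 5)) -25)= -1135 / 48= -23.65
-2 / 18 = -0.11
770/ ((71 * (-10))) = -77/ 71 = -1.08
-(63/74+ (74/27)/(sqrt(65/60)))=-148*sqrt(39)/351 - 63/74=-3.48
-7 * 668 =-4676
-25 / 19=-1.32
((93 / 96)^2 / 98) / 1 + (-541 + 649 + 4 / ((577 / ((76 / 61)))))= 381529980477 / 3532089344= 108.02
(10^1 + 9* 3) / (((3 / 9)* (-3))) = -37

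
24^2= 576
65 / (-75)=-13 / 15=-0.87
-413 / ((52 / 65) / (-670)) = 691775 / 2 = 345887.50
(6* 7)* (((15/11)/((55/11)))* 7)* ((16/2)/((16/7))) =3087/11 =280.64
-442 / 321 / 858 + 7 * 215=15942448 / 10593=1505.00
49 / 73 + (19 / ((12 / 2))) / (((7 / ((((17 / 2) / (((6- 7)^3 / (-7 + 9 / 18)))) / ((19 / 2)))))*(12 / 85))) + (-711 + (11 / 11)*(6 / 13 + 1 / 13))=-661152763 / 956592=-691.15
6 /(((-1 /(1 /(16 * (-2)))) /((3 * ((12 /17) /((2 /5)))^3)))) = 30375 /9826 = 3.09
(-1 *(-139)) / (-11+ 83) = 139 / 72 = 1.93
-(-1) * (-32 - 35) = -67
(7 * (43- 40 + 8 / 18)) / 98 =31 / 126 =0.25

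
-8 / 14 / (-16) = 1 / 28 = 0.04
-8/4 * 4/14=-4/7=-0.57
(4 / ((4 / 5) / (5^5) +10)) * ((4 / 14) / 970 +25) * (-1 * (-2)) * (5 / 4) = 1326187500 / 53048233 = 25.00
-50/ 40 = -5/ 4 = -1.25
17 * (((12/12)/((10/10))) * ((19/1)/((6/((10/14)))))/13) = 1615/546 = 2.96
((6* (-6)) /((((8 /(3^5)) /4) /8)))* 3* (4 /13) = -419904 /13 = -32300.31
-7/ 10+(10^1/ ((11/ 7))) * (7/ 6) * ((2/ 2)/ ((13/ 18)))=13699/ 1430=9.58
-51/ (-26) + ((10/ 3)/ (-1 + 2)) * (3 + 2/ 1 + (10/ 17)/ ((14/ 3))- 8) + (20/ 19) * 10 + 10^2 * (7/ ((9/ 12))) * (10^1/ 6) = 824542559/ 529074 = 1558.46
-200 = -200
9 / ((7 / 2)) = 18 / 7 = 2.57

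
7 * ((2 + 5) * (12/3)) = 196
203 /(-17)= -203 /17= -11.94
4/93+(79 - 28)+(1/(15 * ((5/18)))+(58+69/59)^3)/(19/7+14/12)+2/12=2772346423107971/51889004350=53428.40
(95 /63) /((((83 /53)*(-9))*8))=-5035 /376488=-0.01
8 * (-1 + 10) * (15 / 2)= 540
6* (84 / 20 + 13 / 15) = 152 / 5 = 30.40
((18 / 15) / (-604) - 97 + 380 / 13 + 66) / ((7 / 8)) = -19868 / 9815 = -2.02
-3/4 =-0.75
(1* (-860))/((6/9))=-1290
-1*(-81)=81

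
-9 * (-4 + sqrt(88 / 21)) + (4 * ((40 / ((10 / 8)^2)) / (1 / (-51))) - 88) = -26372 / 5 - 6 * sqrt(462) / 7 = -5292.82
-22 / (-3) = 22 / 3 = 7.33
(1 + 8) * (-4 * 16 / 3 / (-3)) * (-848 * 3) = -162816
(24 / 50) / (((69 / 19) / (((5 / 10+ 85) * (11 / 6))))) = 11913 / 575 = 20.72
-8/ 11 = -0.73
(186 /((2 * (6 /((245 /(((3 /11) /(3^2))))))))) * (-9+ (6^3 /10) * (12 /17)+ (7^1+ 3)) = 69225387 /34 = 2036040.79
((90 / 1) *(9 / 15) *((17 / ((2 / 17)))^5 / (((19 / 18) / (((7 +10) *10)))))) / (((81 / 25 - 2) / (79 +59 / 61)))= 2539020585989875442625 / 71858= 35333861031337853.02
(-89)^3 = -704969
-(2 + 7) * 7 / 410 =-63 / 410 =-0.15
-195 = -195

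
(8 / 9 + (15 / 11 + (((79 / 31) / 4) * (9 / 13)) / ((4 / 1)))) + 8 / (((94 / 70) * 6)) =100679531 / 30002544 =3.36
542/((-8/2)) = -271/2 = -135.50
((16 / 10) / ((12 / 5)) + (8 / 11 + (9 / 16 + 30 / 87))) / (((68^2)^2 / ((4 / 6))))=0.00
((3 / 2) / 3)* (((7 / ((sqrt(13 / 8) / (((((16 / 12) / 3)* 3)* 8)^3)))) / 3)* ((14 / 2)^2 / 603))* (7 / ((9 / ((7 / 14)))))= 39337984* sqrt(26) / 5714631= 35.10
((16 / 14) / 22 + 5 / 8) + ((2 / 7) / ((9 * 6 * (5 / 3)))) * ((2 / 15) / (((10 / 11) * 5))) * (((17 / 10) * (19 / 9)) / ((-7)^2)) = 15516465707 / 22920975000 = 0.68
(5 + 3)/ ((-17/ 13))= -104/ 17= -6.12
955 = 955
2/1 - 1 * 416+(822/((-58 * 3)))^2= -329405/841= -391.68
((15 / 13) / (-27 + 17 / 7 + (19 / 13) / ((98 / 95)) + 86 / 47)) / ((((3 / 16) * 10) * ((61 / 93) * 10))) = -1713432 / 389451145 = -0.00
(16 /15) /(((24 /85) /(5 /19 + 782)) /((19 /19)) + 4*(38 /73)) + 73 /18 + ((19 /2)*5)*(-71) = -363856504199 /108035577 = -3367.93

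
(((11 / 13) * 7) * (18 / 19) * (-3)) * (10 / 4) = -10395 / 247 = -42.09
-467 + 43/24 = -11165/24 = -465.21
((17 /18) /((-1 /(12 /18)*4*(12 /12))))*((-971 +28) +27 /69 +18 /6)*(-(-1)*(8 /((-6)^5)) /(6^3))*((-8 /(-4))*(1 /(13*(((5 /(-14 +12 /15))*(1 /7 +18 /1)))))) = 28288799 /1793814141600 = 0.00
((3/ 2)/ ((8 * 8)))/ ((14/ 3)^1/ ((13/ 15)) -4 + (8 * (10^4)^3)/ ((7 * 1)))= 0.00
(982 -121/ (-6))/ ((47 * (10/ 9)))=18039/ 940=19.19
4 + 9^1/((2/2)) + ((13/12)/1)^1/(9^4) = 1023529/78732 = 13.00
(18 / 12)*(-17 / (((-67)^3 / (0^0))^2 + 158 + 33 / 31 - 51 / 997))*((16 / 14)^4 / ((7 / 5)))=-5380290560 / 15662987973479451521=-0.00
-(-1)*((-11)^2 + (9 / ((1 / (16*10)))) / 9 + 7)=288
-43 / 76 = -0.57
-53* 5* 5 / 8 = -165.62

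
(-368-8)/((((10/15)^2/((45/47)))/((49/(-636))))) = 6615/106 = 62.41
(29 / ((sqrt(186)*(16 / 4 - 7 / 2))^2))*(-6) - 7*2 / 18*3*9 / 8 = -1579 / 248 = -6.37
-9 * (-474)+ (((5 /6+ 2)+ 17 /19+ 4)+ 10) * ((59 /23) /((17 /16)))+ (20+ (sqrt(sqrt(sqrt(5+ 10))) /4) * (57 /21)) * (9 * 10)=855 * 15^(1 /8) /14+ 136146854 /22287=6194.48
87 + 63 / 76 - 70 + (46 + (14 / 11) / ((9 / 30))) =170723 / 2508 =68.07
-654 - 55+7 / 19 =-13464 / 19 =-708.63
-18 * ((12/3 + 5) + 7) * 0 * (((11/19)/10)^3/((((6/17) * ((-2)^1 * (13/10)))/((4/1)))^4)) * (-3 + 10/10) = 0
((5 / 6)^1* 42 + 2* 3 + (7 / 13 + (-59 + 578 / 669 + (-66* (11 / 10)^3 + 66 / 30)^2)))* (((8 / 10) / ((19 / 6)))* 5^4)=15912552484313 / 13770250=1155574.70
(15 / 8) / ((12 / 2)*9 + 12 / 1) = 5 / 176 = 0.03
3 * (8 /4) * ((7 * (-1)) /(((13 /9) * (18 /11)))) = -231 /13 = -17.77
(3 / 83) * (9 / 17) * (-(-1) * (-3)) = -81 / 1411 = -0.06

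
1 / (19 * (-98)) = -1 / 1862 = -0.00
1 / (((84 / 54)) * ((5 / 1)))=0.13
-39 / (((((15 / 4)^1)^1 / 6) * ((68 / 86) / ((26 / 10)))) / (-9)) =784836 / 425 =1846.67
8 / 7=1.14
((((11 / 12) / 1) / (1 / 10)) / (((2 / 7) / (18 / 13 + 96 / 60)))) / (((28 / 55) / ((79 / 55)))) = 84293 / 312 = 270.17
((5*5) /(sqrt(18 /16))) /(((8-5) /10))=500*sqrt(2) /9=78.57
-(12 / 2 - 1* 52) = 46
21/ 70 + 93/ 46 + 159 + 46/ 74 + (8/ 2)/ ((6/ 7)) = 2126777/ 12765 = 166.61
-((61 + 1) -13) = -49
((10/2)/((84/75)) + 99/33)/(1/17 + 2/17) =3553/84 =42.30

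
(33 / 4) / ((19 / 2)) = 33 / 38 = 0.87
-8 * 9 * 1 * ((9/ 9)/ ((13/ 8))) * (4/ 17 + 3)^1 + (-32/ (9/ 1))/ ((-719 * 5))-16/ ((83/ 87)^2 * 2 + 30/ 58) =-1461635524048/ 9731769255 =-150.19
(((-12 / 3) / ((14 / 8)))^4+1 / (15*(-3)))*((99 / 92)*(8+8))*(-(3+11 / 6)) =-1880006722 / 828345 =-2269.59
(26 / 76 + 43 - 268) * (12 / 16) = -25611 / 152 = -168.49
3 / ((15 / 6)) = 6 / 5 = 1.20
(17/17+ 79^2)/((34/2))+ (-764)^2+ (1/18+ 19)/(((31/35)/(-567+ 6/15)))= 5424788731/9486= 571873.15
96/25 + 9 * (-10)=-2154/25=-86.16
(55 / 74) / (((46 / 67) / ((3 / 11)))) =0.30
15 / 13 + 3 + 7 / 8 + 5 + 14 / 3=4585 / 312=14.70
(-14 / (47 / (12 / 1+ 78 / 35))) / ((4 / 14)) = -14.83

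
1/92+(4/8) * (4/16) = 25/184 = 0.14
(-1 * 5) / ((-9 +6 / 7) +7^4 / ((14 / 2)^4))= 7 / 10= 0.70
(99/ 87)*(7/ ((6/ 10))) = 385/ 29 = 13.28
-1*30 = -30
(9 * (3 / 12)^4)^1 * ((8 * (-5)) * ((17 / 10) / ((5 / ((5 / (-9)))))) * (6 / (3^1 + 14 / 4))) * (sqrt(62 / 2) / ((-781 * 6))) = -17 * sqrt(31) / 324896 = -0.00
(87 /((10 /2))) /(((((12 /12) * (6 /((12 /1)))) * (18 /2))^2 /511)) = 59276 /135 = 439.08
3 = 3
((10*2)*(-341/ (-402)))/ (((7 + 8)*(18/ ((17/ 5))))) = 5797/ 27135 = 0.21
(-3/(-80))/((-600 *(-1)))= 1/16000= 0.00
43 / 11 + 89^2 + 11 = 87295 / 11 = 7935.91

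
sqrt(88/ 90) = 2 * sqrt(55)/ 15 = 0.99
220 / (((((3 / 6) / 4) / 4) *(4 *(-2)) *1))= -880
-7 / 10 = -0.70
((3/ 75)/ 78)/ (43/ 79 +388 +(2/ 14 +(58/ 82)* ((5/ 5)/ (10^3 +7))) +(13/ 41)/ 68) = 776278174/ 588380372719425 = 0.00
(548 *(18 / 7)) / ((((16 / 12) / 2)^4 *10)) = 99873 / 140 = 713.38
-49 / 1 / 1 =-49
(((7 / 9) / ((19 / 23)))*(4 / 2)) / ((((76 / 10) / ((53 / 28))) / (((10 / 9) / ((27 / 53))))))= 1615175 / 1579014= 1.02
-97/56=-1.73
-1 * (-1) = 1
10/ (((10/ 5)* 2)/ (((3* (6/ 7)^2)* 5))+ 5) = 675/ 362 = 1.86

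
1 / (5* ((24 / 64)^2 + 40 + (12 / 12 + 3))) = 64 / 14125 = 0.00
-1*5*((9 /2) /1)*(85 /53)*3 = -108.25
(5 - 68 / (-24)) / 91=0.09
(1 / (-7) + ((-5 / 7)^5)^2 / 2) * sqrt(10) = -70941589 * sqrt(10) / 564950498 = -0.40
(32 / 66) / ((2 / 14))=112 / 33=3.39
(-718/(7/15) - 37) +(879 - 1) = -4883/7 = -697.57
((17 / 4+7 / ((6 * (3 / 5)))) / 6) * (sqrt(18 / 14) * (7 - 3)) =223 * sqrt(7) / 126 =4.68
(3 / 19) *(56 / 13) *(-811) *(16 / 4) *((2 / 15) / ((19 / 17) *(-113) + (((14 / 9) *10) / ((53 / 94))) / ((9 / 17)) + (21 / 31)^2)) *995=2535450560215776 / 638557610795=3970.59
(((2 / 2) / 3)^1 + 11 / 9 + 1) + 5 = 68 / 9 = 7.56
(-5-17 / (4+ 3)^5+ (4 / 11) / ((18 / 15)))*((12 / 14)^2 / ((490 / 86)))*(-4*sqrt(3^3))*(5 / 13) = 16134160032*sqrt(3) / 5770565801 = 4.84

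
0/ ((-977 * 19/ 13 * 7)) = 0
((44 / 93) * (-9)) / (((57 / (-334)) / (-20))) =-293920 / 589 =-499.02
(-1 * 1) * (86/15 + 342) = -5216/15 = -347.73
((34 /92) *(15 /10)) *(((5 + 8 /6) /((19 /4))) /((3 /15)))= 85 /23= 3.70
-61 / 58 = -1.05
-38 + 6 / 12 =-75 / 2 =-37.50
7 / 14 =1 / 2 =0.50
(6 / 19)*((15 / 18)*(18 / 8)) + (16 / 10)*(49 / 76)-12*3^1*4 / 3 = -17623 / 380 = -46.38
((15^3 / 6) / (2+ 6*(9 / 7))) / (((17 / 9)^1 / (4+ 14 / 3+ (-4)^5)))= -35980875 / 1156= -31125.32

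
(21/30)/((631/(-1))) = -7/6310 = -0.00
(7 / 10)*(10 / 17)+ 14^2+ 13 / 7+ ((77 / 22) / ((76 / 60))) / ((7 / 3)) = 199.45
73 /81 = 0.90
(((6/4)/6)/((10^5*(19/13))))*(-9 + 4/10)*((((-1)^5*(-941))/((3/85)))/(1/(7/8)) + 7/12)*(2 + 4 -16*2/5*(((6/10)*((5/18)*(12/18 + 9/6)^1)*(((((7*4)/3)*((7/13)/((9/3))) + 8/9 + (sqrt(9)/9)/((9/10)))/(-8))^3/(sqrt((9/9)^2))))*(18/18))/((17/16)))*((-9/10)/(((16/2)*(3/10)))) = 0.79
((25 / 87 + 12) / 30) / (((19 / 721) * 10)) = 770749 / 495900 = 1.55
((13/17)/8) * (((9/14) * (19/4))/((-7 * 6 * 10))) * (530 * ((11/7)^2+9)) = -11035713/2612288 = -4.22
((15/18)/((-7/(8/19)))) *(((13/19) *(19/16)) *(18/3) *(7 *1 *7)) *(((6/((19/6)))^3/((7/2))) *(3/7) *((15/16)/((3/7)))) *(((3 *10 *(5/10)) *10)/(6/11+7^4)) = -4691115000/3442689857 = -1.36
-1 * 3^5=-243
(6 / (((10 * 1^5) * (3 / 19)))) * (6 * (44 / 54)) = 836 / 45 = 18.58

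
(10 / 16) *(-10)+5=-5 / 4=-1.25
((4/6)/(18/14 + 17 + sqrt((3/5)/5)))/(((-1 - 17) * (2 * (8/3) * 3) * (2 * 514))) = -350/2841194367 + 245 * sqrt(3)/181836439488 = -0.00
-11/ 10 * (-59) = 649/ 10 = 64.90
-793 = -793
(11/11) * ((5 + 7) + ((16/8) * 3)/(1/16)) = 108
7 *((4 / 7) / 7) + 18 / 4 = 71 / 14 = 5.07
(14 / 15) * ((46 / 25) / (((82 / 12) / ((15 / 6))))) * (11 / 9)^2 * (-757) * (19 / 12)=-280195223 / 249075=-1124.94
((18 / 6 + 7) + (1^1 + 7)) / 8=9 / 4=2.25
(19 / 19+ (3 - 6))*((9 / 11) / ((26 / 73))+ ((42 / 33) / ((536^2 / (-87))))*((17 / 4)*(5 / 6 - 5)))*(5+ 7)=-1135885557 / 20541664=-55.30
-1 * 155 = -155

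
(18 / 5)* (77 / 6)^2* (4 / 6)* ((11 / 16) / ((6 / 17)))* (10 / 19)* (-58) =-32152967 / 1368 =-23503.63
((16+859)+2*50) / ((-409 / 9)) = -8775 / 409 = -21.45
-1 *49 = -49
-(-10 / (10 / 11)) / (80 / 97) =1067 / 80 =13.34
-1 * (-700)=700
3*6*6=108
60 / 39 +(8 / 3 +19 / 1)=23.21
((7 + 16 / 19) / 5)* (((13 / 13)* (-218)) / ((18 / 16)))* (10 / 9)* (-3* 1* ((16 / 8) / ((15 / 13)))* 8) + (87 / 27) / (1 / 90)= 110331646 / 7695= 14338.10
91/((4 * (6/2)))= 91/12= 7.58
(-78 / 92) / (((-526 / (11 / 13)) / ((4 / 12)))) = 11 / 24196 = 0.00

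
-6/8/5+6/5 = 21/20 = 1.05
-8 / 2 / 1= -4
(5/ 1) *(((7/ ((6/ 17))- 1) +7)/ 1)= 775/ 6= 129.17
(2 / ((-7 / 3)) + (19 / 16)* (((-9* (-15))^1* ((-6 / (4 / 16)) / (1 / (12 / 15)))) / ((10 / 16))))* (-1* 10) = 344796 / 7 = 49256.57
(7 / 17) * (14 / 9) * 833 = 4802 / 9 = 533.56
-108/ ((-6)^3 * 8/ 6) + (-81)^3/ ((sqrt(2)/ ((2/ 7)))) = 3/ 8 - 531441 * sqrt(2)/ 7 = -107366.92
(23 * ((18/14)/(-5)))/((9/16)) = -368/35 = -10.51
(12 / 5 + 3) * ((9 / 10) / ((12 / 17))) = 1377 / 200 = 6.88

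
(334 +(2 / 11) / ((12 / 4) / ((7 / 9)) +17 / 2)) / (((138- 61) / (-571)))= -362944730 / 146531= -2476.91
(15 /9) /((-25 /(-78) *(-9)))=-26 /45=-0.58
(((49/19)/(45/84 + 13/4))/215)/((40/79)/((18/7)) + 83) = 487746/12806920265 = 0.00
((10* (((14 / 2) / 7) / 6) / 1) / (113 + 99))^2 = 25 / 404496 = 0.00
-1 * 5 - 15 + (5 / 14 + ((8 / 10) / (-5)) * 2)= -6987 / 350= -19.96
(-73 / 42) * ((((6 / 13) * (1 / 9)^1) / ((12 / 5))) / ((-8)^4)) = -365 / 40255488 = -0.00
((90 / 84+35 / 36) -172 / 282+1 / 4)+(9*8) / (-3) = -132157 / 5922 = -22.32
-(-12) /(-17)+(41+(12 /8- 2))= 1353 /34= 39.79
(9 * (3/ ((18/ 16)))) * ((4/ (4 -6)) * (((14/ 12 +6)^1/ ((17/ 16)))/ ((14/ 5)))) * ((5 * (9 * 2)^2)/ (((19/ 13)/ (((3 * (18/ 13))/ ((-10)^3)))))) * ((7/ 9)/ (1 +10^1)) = 668736/ 17765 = 37.64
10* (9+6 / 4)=105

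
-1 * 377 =-377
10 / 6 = 5 / 3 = 1.67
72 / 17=4.24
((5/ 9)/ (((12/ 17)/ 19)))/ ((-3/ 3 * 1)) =-1615/ 108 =-14.95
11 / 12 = 0.92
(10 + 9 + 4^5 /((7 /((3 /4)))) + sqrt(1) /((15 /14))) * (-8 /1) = -108904 /105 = -1037.18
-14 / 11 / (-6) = 7 / 33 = 0.21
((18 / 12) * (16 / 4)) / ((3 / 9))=18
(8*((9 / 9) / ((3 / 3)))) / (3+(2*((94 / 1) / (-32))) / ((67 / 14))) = 2144 / 475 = 4.51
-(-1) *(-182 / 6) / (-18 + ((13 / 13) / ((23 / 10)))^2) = 6877 / 4038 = 1.70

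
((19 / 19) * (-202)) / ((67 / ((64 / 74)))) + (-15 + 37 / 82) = -3487495 / 203278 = -17.16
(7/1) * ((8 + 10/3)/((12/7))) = 833/18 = 46.28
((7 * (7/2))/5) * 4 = 98/5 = 19.60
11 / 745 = 0.01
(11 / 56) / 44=1 / 224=0.00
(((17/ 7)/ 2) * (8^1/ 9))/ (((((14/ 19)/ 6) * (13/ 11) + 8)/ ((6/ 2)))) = 0.40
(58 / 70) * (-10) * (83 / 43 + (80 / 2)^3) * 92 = -14685114888 / 301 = -48787757.10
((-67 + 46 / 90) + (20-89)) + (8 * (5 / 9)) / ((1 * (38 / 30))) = -112843 / 855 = -131.98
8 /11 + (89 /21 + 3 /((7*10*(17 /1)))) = 195089 /39270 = 4.97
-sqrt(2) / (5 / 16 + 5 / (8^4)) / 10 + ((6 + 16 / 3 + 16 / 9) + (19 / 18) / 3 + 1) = 781 / 54 - 2048 * sqrt(2) / 6425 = 14.01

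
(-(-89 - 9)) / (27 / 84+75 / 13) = 35672 / 2217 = 16.09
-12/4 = -3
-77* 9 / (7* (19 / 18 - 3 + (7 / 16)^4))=58392576 / 1125271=51.89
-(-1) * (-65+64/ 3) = -131/ 3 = -43.67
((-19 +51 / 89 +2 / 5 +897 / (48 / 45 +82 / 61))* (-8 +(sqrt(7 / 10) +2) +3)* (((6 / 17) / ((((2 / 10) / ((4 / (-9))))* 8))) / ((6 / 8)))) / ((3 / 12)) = 926771848 / 1668839 - 463385924* sqrt(70) / 25032585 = 400.46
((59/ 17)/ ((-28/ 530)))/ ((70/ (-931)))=59413/ 68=873.72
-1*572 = -572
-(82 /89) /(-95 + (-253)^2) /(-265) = 41 /753705845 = 0.00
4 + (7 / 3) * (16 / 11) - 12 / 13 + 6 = 5350 / 429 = 12.47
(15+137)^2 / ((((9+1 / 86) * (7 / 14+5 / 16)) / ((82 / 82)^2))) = 31791104 / 10075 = 3155.44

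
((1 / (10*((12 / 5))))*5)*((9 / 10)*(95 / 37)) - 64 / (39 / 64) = -104.54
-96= -96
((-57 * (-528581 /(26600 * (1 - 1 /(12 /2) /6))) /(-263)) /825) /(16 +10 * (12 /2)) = -4757229 /67334575000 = -0.00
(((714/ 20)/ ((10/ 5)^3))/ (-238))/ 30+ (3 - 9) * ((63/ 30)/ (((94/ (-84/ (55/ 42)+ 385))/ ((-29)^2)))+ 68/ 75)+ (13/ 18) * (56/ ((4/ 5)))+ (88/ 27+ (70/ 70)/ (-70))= -5647264947953/ 156340800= -36121.50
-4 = -4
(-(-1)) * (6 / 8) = 3 / 4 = 0.75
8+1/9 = 73/9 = 8.11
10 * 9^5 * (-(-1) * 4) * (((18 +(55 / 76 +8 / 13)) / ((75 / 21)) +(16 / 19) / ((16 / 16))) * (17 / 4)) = 155141386317 / 2470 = 62810277.86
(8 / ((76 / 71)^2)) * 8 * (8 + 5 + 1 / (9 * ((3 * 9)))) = 63718240 / 87723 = 726.36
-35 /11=-3.18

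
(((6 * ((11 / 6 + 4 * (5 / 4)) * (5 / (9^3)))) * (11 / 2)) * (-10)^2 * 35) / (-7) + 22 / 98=-27615731 / 35721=-773.10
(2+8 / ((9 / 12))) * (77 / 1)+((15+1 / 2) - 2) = 5933 / 6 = 988.83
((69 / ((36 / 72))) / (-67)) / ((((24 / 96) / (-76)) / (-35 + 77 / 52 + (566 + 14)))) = 298037496 / 871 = 342178.53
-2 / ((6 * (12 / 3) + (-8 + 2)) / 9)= -1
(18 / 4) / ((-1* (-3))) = 3 / 2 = 1.50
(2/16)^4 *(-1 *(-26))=13/2048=0.01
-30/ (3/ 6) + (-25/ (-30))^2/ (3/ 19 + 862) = -35382485/ 589716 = -60.00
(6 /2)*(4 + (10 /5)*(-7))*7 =-210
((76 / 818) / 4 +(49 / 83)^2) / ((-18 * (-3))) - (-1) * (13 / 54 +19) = 5857069787 / 304300908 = 19.25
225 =225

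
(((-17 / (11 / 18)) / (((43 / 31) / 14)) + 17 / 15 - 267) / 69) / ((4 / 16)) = -15513536 / 489555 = -31.69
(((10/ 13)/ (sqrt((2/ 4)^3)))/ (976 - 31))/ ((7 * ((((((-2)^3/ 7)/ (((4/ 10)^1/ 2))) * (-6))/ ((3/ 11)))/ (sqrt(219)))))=sqrt(438)/ 540540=0.00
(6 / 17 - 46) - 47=-1575 / 17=-92.65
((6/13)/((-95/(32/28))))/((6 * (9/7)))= -8/11115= -0.00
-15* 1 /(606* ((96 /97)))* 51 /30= -1649 /38784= -0.04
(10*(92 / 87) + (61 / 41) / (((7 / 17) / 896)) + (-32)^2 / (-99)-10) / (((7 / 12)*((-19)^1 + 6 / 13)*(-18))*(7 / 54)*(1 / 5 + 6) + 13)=98783144200 / 5185810421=19.05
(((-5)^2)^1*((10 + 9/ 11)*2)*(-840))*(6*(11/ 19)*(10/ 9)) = -33320000/ 19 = -1753684.21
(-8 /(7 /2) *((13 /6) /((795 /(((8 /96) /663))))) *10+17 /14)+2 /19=25616179 /19412946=1.32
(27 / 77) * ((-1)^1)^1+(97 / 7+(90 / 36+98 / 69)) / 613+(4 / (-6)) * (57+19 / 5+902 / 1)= -2987890309 / 4652670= -642.19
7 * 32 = 224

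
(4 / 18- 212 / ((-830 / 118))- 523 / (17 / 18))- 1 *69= -592.40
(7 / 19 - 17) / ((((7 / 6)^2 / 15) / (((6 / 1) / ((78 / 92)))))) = -15698880 / 12103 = -1297.11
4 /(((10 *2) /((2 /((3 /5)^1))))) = 2 /3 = 0.67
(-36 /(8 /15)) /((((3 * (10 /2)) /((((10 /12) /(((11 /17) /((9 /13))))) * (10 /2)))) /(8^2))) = -183600 /143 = -1283.92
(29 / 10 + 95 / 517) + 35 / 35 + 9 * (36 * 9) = 15096833 / 5170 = 2920.08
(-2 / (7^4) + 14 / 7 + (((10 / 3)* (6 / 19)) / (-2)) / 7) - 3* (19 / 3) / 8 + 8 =2755015 / 364952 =7.55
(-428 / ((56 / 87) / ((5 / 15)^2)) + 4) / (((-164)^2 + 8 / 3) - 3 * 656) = -2935 / 1047088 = -0.00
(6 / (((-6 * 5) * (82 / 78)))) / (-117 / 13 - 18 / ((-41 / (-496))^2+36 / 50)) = 58114069 / 10314234495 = 0.01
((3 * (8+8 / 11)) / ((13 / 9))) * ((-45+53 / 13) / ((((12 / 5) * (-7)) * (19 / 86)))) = 371520 / 1859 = 199.85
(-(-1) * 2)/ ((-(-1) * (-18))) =-1/ 9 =-0.11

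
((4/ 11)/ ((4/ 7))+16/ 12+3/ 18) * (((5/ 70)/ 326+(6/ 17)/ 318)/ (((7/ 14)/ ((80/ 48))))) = 1284275/ 135701412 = 0.01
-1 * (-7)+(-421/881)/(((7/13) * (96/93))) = 1211745/197344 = 6.14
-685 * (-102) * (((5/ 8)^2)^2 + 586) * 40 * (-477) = -200041344897975/ 256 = -781411503507.71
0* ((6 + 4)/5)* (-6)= 0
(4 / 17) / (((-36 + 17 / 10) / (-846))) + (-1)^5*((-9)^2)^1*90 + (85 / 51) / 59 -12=-7530280439 / 1032087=-7296.17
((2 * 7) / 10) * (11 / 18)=77 / 90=0.86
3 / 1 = 3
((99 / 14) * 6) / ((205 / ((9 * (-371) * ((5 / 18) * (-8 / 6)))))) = 10494 / 41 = 255.95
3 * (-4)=-12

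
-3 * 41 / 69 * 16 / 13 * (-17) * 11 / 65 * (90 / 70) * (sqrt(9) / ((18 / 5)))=6.76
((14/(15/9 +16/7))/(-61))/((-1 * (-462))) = -7/55693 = -0.00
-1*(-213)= 213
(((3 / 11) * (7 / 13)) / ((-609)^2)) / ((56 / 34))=17 / 70714644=0.00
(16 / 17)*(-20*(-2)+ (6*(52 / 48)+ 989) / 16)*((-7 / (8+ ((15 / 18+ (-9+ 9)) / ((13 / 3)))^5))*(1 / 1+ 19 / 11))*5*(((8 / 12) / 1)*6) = -27204786627200 / 5925040957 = -4591.49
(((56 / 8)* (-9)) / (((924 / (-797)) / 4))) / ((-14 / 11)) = -2391 / 14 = -170.79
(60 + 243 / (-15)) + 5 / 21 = 44.04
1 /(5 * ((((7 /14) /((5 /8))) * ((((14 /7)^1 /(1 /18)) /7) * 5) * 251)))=7 /180720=0.00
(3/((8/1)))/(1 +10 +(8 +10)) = 3/232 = 0.01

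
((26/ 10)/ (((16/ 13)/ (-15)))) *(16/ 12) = -169/ 4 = -42.25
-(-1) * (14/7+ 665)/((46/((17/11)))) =493/22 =22.41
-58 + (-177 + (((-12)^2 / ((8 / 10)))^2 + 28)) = 32193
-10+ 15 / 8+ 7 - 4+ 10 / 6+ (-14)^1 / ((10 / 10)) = -419 / 24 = -17.46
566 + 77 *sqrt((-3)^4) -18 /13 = 16349 /13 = 1257.62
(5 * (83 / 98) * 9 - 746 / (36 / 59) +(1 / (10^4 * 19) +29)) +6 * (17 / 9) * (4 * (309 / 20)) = -38132733559 / 83790000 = -455.10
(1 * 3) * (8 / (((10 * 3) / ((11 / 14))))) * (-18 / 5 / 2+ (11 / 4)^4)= 779911 / 22400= 34.82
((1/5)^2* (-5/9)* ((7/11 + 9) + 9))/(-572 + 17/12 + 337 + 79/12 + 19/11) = 41/22302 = 0.00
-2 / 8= -1 / 4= -0.25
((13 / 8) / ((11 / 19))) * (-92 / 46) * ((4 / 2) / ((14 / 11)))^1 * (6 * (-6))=2223 / 7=317.57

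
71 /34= 2.09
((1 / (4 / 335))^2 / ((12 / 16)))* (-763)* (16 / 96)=-1189273.26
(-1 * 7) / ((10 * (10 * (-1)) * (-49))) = -1 / 700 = -0.00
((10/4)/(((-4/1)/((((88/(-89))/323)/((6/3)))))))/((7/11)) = 605/402458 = 0.00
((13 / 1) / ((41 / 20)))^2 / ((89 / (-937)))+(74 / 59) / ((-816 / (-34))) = -44840034067 / 105923172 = -423.33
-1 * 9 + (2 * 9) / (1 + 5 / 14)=81 / 19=4.26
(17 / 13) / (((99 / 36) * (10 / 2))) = 68 / 715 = 0.10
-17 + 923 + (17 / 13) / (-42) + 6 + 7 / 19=9464587 / 10374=912.34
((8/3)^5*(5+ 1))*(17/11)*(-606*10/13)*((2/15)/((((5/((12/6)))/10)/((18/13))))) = -7201619968/16731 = -430435.72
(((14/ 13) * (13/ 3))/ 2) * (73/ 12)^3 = 2723119/ 5184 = 525.29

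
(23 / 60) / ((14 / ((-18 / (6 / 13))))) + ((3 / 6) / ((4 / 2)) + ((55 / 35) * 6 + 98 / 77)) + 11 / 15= 98099 / 9240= 10.62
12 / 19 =0.63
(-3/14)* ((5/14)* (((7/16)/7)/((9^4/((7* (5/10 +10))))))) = -0.00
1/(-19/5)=-5/19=-0.26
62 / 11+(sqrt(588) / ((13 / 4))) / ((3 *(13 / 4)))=224 *sqrt(3) / 507+62 / 11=6.40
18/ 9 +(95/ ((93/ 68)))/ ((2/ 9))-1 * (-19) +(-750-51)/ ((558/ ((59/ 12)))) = 242933/ 744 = 326.52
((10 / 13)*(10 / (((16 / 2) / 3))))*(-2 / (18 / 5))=-125 / 78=-1.60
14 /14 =1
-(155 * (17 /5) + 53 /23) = -12174 /23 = -529.30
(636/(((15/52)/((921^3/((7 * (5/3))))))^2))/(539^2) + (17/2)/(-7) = 2099189182787344425241873/17794411250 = 117969015849700.81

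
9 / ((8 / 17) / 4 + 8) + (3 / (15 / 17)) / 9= 3077 / 2070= 1.49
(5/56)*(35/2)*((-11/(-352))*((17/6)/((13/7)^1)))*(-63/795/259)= -595/26104832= -0.00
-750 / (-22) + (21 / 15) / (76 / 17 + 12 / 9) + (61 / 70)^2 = 139966009 / 3988600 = 35.09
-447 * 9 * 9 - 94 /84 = -1520741 /42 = -36208.12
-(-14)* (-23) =-322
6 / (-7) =-6 / 7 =-0.86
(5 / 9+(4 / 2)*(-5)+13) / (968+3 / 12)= 128 / 34857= 0.00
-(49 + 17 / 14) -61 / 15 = -11399 / 210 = -54.28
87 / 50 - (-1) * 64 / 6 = 1861 / 150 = 12.41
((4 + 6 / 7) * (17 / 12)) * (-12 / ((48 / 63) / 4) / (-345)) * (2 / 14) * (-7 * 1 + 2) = -0.90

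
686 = 686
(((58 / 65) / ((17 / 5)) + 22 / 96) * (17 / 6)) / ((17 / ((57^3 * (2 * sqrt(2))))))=107309055 * sqrt(2) / 3536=42917.96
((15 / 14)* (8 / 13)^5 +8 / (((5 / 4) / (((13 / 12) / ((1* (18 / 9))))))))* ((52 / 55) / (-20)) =-138837052 / 824698875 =-0.17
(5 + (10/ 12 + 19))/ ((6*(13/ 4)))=149/ 117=1.27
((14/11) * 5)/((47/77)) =490/47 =10.43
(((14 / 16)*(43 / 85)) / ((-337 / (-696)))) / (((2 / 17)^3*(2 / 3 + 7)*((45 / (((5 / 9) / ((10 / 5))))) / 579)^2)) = 93967344569 / 100452960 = 935.44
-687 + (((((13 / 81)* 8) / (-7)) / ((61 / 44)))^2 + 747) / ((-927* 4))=-687.20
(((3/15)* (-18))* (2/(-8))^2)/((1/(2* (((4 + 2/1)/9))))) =-0.30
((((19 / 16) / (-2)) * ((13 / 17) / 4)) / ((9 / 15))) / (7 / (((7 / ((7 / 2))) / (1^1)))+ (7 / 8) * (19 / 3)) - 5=-296355 / 59024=-5.02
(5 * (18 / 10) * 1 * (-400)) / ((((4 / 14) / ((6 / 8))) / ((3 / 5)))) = -5670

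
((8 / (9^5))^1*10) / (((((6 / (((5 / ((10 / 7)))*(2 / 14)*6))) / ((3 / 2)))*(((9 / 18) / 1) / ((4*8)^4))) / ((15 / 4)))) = 52428800 / 6561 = 7990.98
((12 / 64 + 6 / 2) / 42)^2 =289 / 50176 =0.01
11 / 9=1.22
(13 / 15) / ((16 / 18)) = 39 / 40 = 0.98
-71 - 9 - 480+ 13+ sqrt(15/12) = -547+ sqrt(5)/2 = -545.88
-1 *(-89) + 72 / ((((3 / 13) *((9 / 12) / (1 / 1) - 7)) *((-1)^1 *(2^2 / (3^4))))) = 27497 / 25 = 1099.88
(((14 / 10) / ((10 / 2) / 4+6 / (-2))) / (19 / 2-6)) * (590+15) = -968 / 7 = -138.29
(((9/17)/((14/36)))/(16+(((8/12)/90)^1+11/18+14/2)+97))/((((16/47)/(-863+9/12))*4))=-1772596305/248030272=-7.15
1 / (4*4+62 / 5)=5 / 142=0.04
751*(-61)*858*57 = -2240432766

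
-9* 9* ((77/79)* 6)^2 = -17288964/6241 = -2770.22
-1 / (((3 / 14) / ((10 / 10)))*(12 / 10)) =-35 / 9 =-3.89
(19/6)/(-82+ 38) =-19/264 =-0.07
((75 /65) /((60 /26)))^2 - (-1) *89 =357 /4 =89.25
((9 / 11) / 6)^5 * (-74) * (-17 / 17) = 8991 / 2576816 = 0.00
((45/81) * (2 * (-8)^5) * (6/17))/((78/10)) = -3276800/1989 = -1647.46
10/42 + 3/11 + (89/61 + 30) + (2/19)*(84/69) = 32.10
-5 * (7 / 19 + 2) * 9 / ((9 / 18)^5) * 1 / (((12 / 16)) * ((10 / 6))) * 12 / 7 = -622080 / 133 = -4677.29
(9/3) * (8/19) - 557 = -10559/19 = -555.74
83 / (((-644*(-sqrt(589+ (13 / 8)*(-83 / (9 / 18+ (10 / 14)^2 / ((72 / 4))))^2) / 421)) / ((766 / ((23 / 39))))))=349.37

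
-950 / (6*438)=-475 / 1314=-0.36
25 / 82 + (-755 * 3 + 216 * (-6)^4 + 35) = 22771917 / 82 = 277706.30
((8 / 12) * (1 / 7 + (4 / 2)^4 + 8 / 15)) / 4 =1751 / 630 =2.78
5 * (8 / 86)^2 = 80 / 1849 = 0.04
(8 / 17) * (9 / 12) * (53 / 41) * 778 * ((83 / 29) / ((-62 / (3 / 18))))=-1711211 / 626603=-2.73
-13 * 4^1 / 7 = -52 / 7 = -7.43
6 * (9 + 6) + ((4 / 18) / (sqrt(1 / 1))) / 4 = 1621 / 18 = 90.06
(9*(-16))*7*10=-10080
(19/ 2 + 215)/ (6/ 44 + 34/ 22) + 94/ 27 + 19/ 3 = 143158/ 999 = 143.30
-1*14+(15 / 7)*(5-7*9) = -138.29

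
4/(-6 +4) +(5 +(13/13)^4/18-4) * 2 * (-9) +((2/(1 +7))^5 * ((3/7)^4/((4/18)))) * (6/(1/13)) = -51602673/2458624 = -20.99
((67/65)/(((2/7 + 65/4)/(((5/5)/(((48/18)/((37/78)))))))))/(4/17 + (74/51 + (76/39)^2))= 2655009/1313012440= 0.00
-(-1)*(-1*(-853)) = 853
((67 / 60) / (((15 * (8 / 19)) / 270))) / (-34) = -3819 / 2720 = -1.40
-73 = -73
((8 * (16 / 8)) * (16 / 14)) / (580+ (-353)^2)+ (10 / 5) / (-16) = -875299 / 7010584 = -0.12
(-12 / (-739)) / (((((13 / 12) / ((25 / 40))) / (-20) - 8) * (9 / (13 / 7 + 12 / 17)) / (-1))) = 61000 / 106672433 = 0.00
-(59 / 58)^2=-3481 / 3364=-1.03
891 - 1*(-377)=1268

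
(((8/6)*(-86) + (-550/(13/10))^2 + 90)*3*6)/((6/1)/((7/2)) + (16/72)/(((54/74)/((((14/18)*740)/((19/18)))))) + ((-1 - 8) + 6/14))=4398817602879/217370504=20236.50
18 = 18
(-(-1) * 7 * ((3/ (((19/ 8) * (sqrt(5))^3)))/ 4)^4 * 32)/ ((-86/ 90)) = -2612736/ 17511884375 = -0.00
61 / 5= 12.20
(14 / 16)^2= 0.77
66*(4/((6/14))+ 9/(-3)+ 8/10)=2354/5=470.80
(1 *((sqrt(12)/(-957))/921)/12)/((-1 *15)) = sqrt(3)/79325730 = 0.00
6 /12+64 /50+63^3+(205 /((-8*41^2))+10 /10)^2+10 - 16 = 672517669313 /2689600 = 250043.75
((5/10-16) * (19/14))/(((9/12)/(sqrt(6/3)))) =-589 * sqrt(2)/21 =-39.67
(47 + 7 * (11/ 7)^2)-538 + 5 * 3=-3211/ 7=-458.71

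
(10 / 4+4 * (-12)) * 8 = -364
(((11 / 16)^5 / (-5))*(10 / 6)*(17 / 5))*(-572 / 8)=391514981 / 31457280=12.45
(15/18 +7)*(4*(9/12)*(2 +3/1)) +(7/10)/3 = 1766/15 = 117.73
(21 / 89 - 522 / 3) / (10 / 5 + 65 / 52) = -61860 / 1157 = -53.47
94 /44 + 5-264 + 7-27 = -6091 /22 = -276.86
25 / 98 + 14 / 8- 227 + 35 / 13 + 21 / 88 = -12448017 / 56056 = -222.06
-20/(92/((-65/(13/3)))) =75/23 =3.26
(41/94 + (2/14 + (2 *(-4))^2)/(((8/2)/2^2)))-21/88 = 1862783/28952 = 64.34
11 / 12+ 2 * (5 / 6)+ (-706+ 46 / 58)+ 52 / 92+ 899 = 1576321 / 8004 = 196.94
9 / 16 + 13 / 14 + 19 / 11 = 3965 / 1232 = 3.22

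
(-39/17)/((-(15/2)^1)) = 26/85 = 0.31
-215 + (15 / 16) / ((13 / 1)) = -44705 / 208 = -214.93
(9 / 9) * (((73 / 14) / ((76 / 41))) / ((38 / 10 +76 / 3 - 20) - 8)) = 44895 / 18088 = 2.48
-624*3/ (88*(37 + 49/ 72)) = -16848/ 29843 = -0.56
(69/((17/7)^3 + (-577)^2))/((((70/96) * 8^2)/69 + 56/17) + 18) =9253797/981024975760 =0.00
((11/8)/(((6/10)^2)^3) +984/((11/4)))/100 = 24845377/6415200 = 3.87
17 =17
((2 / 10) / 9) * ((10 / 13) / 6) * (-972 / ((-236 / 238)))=2142 / 767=2.79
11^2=121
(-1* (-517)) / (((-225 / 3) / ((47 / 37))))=-8.76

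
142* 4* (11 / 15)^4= 8316088 / 50625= 164.27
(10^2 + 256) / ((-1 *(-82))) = 178 / 41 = 4.34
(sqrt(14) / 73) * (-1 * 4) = -4 * sqrt(14) / 73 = -0.21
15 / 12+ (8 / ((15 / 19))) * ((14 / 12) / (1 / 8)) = 17249 / 180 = 95.83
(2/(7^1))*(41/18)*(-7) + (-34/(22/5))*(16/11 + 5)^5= -86571.99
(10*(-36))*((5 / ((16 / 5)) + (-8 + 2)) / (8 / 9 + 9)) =28755 / 178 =161.54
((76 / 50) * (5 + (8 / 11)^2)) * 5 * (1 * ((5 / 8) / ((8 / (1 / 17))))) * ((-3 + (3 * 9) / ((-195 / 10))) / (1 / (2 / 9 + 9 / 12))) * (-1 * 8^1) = 2817605 / 427856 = 6.59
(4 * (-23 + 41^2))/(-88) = -75.36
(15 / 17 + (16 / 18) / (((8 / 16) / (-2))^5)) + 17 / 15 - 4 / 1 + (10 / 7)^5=-906.26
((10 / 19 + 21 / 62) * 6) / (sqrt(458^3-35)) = 1019 * sqrt(10674653) / 6287370617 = 0.00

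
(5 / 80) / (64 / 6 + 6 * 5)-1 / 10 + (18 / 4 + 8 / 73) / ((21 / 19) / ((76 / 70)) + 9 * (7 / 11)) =22325267717 / 38168266080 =0.58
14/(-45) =-14/45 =-0.31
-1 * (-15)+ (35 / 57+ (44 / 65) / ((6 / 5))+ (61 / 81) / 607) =196486399 / 12144249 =16.18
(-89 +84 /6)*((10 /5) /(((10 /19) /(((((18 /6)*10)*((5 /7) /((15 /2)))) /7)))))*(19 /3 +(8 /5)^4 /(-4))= -669028 /1225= -546.15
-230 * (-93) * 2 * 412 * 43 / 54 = 126315080 / 9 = 14035008.89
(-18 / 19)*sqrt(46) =-18*sqrt(46) / 19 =-6.43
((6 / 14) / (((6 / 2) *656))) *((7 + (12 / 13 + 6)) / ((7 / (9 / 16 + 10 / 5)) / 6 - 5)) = -543 / 813904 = -0.00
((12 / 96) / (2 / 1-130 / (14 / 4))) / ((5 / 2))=-7 / 4920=-0.00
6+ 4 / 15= 94 / 15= 6.27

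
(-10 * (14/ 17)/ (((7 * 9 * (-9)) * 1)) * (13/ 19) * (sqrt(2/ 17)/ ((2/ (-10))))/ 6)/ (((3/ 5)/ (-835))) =2713750 * sqrt(34)/ 4002939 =3.95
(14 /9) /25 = 14 /225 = 0.06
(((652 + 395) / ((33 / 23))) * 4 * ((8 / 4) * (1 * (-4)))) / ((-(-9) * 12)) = -64216 / 297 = -216.22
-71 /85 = -0.84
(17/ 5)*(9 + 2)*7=1309/ 5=261.80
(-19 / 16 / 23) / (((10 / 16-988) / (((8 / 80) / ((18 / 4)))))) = 19 / 16350930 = 0.00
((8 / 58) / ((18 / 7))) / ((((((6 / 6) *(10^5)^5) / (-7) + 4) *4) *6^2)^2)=343 / 270604799999999999999998484613120000000000000002121541632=0.00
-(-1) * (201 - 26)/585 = 0.30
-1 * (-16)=16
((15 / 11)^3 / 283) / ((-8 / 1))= -3375 / 3013384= -0.00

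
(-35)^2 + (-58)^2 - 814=3775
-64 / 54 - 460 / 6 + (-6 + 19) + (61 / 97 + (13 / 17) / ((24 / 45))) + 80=6130225 / 356184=17.21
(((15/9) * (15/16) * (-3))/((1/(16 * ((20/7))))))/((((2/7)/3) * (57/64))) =-48000/19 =-2526.32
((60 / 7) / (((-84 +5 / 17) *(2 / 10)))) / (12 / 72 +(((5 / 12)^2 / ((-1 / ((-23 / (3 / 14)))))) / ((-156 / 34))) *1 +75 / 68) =1460721600 / 7964706029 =0.18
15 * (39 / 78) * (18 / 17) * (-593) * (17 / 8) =-80055 / 8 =-10006.88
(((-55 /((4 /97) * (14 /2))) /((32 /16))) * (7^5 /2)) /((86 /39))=-499564065 /1376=-363055.28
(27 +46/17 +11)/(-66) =-346/561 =-0.62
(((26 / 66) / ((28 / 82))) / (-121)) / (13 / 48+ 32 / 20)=-21320 / 4183333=-0.01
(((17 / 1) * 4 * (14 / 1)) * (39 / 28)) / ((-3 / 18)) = -7956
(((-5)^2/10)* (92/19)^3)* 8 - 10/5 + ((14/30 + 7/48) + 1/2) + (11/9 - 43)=11002405579/4938480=2227.89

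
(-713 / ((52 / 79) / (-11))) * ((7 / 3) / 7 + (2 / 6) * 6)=27802.43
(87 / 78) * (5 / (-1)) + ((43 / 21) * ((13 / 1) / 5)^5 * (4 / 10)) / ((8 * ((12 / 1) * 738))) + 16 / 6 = -2.91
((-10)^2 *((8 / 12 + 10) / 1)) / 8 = 400 / 3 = 133.33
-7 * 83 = -581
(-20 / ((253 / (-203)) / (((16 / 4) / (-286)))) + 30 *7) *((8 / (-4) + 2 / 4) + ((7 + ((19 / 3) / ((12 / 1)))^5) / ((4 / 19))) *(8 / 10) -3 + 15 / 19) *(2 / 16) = 100467560720022097 / 166258039394304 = 604.29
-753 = -753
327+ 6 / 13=4257 / 13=327.46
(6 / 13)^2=36 / 169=0.21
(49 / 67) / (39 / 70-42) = -3430 / 194367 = -0.02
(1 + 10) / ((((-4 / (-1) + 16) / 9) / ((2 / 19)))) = 99 / 190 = 0.52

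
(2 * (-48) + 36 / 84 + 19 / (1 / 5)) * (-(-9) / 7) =-36 / 49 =-0.73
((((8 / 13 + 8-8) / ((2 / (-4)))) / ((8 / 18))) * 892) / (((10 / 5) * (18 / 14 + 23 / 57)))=-3203172 / 4381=-731.15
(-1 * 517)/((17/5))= -2585/17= -152.06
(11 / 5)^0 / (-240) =-1 / 240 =-0.00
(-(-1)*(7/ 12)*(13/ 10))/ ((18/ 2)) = 91/ 1080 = 0.08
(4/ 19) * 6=24/ 19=1.26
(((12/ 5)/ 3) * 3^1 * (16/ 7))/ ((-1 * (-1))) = 192/ 35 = 5.49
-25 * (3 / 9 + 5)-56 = -568 / 3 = -189.33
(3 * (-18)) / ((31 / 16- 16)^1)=96 / 25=3.84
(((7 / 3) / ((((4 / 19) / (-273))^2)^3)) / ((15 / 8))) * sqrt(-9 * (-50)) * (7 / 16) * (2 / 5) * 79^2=1985301614892974669611893027 * sqrt(2) / 20480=137091819784318953085067.10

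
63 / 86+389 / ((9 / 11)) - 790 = -242899 / 774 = -313.82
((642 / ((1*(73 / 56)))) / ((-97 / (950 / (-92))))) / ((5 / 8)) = 13661760 / 162863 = 83.88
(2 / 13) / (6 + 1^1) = 2 / 91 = 0.02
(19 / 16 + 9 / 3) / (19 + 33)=67 / 832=0.08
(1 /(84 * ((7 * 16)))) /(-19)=-1 /178752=-0.00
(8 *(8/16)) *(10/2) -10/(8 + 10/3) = 19.12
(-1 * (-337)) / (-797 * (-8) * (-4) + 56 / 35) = -1685 / 127512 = -0.01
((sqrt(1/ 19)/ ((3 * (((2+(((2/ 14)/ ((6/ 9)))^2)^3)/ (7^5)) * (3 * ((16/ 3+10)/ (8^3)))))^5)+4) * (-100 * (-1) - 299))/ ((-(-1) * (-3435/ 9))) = 2388/ 1145+7101416316663469238709937911854561775911686054361541869933646806253568 * sqrt(19)/ 8785762362927022779255821256757200485951825334165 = 3523240761776567260882.02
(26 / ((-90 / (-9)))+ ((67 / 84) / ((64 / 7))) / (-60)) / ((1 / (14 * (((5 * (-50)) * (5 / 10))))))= -20954675 / 4608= -4547.46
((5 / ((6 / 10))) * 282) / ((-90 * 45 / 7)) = -329 / 81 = -4.06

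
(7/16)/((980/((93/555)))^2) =961/75130720000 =0.00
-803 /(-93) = 803 /93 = 8.63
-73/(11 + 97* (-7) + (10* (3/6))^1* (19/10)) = 146/1317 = 0.11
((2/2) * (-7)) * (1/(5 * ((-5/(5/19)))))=7/95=0.07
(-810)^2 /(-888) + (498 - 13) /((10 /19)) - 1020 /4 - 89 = -5970 /37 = -161.35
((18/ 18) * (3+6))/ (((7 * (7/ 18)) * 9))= 18/ 49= 0.37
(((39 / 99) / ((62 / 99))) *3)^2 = 13689 / 3844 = 3.56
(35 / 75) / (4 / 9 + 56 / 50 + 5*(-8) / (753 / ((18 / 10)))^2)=6615105 / 22173112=0.30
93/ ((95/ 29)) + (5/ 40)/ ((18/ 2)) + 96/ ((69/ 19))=8627137/ 157320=54.84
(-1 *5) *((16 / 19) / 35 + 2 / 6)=-713 / 399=-1.79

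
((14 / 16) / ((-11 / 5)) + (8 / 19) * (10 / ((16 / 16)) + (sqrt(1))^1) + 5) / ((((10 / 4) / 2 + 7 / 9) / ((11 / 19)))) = 138951 / 52706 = 2.64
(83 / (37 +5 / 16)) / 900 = 332 / 134325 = 0.00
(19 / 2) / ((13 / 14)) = 10.23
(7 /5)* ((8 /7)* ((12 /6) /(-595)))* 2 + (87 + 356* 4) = 4495193 /2975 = 1510.99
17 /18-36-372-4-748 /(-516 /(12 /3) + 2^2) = -911411 /2250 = -405.07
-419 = -419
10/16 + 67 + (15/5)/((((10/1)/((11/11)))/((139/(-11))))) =28087/440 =63.83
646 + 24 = 670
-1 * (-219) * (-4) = -876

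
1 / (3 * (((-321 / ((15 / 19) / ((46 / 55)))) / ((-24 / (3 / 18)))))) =0.14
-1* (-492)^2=-242064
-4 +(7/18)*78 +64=271/3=90.33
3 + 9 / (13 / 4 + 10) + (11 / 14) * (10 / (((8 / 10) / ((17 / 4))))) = 269615 / 5936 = 45.42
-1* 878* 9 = -7902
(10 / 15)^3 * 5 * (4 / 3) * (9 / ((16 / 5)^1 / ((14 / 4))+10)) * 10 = 16.29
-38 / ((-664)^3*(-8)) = -0.00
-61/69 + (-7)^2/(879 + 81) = -6131/7360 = -0.83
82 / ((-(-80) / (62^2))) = 39401 / 10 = 3940.10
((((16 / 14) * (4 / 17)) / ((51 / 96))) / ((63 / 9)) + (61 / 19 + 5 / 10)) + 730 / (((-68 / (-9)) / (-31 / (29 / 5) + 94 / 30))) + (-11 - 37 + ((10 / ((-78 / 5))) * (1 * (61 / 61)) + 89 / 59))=-9229060831373 / 35908076022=-257.02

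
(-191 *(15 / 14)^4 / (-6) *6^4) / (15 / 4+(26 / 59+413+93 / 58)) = 297797411250 / 2293937009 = 129.82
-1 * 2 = -2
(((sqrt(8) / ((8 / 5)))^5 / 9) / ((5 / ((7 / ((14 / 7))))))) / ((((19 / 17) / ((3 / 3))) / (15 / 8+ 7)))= 5280625 * sqrt(2) / 700416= 10.66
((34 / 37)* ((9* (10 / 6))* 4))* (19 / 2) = 19380 / 37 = 523.78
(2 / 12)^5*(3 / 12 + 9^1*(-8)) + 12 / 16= 23041 / 31104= 0.74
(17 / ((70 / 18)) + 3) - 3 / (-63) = 779 / 105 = 7.42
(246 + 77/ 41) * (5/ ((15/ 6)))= 20326/ 41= 495.76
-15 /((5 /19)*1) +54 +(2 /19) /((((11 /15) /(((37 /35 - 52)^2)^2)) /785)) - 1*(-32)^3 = 9520834715762707 /12545225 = 758921001.08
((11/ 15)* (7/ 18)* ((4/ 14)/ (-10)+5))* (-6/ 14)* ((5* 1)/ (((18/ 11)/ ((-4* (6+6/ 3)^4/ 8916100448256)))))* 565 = 396517/ 205705930752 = 0.00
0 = 0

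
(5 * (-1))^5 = -3125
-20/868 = -5/217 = -0.02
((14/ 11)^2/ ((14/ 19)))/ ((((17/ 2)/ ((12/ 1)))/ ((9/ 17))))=57456/ 34969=1.64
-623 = -623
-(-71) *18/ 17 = 1278/ 17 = 75.18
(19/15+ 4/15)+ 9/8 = 319/120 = 2.66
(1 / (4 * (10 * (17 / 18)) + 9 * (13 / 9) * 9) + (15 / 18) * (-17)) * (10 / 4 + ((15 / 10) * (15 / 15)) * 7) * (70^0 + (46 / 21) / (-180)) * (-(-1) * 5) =-2872497121 / 3159324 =-909.21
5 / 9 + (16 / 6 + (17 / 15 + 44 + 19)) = 3031 / 45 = 67.36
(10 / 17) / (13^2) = 10 / 2873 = 0.00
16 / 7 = 2.29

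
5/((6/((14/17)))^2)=0.09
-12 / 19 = -0.63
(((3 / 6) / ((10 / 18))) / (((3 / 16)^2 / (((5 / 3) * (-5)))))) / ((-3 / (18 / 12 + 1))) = 177.78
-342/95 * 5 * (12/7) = -30.86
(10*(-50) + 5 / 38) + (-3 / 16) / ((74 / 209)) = -11256953 / 22496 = -500.40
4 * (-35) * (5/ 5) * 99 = -13860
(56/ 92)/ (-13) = -14/ 299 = -0.05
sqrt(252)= 6*sqrt(7)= 15.87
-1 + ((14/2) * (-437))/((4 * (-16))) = 2995/64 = 46.80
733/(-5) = -733/5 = -146.60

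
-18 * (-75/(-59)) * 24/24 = -1350/59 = -22.88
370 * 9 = 3330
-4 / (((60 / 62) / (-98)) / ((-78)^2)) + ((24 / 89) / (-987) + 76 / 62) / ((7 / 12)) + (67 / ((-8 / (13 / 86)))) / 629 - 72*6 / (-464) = 982582375189409079473 / 398705956932080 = 2464428.63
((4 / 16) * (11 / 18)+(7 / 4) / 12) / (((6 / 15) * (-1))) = -0.75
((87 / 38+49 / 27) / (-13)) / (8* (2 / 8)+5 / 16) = -33688 / 246753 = -0.14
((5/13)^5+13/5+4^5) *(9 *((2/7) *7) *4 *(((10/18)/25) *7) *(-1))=-106728305264/9282325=-11498.01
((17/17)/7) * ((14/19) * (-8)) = -16/19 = -0.84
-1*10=-10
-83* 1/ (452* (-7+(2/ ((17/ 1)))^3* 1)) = 407779/ 15541116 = 0.03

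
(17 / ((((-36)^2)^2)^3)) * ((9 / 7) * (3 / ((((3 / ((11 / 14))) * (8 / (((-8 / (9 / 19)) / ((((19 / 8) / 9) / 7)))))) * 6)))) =-187 / 5528111561375219712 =-0.00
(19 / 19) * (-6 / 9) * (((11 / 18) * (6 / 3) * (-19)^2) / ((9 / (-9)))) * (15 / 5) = 7942 / 9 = 882.44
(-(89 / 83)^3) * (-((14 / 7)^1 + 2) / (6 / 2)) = 2819876 / 1715361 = 1.64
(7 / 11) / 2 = 7 / 22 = 0.32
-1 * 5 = -5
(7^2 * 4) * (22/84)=154/3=51.33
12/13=0.92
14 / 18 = 7 / 9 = 0.78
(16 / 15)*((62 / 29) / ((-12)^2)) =62 / 3915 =0.02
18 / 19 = 0.95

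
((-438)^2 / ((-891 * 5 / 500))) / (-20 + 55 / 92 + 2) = 196107200 / 158499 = 1237.28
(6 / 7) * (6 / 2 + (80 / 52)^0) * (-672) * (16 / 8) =-4608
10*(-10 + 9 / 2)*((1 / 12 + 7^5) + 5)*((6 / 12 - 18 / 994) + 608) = -562641654.53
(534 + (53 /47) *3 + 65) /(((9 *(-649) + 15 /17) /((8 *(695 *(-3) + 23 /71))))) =284955070592 /165652017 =1720.20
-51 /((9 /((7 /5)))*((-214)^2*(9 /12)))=-119 /515205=-0.00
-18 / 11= -1.64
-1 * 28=-28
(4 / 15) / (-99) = -4 / 1485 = -0.00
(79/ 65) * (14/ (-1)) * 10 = -170.15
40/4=10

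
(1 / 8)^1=1 / 8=0.12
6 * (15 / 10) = 9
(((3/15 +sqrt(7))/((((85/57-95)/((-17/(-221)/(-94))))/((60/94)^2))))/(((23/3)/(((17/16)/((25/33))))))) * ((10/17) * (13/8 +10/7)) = 8684577/37062950491840 +8684577 * sqrt(7)/7412590098368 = 0.00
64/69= 0.93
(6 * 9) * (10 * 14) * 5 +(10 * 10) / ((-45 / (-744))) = 39453.33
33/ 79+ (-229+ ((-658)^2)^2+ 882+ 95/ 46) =681221739507689/ 3634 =187457825951.48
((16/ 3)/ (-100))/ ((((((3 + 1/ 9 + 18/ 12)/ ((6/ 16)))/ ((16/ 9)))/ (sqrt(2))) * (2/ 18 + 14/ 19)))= -2736 * sqrt(2)/ 300875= -0.01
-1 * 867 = -867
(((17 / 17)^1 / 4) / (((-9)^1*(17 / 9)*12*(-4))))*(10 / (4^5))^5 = 3125 / 114841790497947648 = 0.00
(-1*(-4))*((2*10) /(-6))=-40 /3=-13.33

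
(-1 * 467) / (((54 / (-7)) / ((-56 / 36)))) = -22883 / 243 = -94.17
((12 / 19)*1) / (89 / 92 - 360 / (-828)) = 368 / 817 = 0.45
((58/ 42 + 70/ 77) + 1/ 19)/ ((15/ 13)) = 133666/ 65835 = 2.03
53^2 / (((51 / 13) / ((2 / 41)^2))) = 146068 / 85731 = 1.70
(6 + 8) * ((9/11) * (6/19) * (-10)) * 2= -72.34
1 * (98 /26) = 49 /13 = 3.77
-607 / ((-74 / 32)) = 9712 / 37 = 262.49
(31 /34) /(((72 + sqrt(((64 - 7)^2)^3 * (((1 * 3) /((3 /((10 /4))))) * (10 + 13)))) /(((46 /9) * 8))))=-91264 /67049554195539 + 39123736 * sqrt(230) /22349851398513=0.00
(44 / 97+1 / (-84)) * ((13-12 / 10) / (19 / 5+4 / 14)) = 212341 / 166452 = 1.28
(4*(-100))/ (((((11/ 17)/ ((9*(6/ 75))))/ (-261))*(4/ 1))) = 319464/ 11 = 29042.18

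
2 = 2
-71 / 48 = -1.48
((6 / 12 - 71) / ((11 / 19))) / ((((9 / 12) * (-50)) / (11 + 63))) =66082 / 275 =240.30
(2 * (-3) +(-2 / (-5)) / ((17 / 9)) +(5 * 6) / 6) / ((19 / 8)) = -0.33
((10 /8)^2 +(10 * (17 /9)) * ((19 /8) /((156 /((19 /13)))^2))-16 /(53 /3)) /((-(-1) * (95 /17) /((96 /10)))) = 88149187831 /77654502900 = 1.14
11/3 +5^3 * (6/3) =253.67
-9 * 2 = -18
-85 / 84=-1.01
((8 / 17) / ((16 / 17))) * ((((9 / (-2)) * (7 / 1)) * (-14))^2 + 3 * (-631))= 96294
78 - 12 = 66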